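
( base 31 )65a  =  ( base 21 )d99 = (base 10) 5931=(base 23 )B4K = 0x172b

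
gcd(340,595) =85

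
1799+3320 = 5119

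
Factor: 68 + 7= 3^1*5^2 = 75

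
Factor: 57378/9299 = 2^1*3^1*  17^( -1) *73^1*131^1*547^( - 1) 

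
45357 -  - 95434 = 140791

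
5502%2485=532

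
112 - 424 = -312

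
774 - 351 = 423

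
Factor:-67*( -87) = 3^1*29^1 * 67^1 = 5829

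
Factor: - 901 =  - 17^1*53^1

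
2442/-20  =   - 123 + 9/10 = - 122.10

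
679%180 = 139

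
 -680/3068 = - 1 + 597/767   =  - 0.22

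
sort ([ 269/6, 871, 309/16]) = [ 309/16, 269/6, 871 ] 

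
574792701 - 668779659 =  - 93986958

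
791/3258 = 791/3258=0.24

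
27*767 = 20709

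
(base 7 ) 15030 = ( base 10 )4137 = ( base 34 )3jn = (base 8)10051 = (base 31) 49e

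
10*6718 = 67180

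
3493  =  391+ 3102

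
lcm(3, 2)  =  6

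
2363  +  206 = 2569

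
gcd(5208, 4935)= 21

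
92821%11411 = 1533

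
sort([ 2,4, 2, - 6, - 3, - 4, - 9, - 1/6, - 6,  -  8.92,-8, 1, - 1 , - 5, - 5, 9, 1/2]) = [ - 9, - 8.92, - 8, - 6, - 6, - 5, - 5, - 4 ,  -  3, - 1, - 1/6, 1/2, 1,  2,2, 4,9 ]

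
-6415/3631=-6415/3631  =  -  1.77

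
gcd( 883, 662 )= 1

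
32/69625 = 32/69625= 0.00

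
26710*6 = 160260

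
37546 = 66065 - 28519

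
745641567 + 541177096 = 1286818663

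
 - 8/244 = - 1 + 59/61 = - 0.03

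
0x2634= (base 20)1490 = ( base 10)9780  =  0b10011000110100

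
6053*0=0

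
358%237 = 121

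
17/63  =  17/63 = 0.27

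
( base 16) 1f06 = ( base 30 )8om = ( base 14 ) 2c74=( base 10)7942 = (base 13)37CC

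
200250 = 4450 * 45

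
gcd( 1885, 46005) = 5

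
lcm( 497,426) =2982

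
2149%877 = 395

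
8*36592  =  292736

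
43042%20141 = 2760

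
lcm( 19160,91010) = 364040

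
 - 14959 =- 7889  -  7070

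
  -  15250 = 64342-79592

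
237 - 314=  - 77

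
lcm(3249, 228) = 12996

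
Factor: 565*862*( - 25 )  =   - 2^1* 5^3*113^1*431^1 = -12175750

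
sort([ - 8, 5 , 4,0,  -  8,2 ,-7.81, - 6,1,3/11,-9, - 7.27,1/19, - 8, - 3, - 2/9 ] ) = [  -  9 , - 8 , - 8, - 8,-7.81, - 7.27, - 6, - 3, - 2/9, 0, 1/19, 3/11,1, 2,4,5 ] 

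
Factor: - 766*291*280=-62413680= - 2^4*3^1*5^1* 7^1*97^1 * 383^1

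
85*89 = 7565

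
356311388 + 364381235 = 720692623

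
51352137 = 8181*6277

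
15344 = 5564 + 9780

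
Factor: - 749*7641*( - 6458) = 2^1*3^3*7^1*107^1*283^1*3229^1 = 36959837922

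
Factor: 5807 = 5807^1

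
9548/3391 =2+2766/3391 = 2.82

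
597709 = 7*85387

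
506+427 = 933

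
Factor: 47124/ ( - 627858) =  - 34/453 = -  2^1*3^ ( - 1)*17^1 *151^( - 1 )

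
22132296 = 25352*873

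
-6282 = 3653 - 9935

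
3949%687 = 514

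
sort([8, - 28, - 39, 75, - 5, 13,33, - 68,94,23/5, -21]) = [ - 68, - 39 ,  -  28,  -  21,-5,23/5,  8,13,33, 75,94 ]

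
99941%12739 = 10768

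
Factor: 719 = 719^1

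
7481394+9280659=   16762053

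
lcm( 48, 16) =48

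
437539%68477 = 26677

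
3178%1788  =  1390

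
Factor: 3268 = 2^2*19^1*43^1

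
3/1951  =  3/1951 = 0.00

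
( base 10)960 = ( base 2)1111000000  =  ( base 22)1LE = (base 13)58B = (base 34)s8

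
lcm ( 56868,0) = 0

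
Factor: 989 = 23^1*43^1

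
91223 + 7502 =98725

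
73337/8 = 9167 + 1/8 = 9167.12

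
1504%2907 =1504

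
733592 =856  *857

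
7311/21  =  348 + 1/7= 348.14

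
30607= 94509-63902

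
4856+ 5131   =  9987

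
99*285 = 28215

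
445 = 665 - 220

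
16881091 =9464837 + 7416254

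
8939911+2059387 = 10999298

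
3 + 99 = 102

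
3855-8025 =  - 4170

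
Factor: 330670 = 2^1*5^1 * 43^1*769^1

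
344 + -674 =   -  330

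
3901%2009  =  1892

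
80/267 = 80/267 = 0.30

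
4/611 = 4/611 = 0.01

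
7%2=1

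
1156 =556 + 600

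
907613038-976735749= -69122711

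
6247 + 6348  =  12595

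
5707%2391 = 925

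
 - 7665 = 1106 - 8771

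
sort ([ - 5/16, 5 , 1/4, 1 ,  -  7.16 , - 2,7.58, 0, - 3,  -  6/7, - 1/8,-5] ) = [ - 7.16, - 5, - 3,  -  2, - 6/7, - 5/16, - 1/8, 0,1/4, 1, 5,7.58]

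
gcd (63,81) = 9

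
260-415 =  - 155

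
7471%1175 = 421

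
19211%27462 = 19211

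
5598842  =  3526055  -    -  2072787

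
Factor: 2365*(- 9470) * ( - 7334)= 164256297700 = 2^2*5^2*11^1 * 19^1*43^1*193^1*947^1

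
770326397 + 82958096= 853284493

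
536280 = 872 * 615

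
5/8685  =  1/1737= 0.00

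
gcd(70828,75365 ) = 1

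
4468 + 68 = 4536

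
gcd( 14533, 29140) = 1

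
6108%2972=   164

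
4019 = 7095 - 3076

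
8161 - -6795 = 14956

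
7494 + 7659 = 15153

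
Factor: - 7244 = - 2^2 * 1811^1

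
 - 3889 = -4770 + 881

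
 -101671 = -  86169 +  - 15502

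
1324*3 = 3972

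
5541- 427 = 5114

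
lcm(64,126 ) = 4032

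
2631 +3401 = 6032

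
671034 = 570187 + 100847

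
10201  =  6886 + 3315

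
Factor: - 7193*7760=  -  55817680=-2^4*5^1*97^1*7193^1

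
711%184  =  159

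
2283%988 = 307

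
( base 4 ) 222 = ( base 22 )1K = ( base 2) 101010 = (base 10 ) 42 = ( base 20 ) 22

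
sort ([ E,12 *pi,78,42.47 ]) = [E,12*pi , 42.47, 78 ]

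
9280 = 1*9280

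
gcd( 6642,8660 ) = 2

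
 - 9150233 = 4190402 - 13340635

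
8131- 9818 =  - 1687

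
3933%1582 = 769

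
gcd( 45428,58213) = 1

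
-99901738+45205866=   -  54695872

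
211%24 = 19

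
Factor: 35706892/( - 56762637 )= - 2^2*3^( - 1)*13^1*686671^1 * 18920879^( - 1 ) 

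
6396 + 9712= 16108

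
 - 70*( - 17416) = 1219120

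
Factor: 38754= 2^1*3^2*2153^1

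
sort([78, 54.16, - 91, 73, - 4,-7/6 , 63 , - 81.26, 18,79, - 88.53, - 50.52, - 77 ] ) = [ - 91, - 88.53, - 81.26,  -  77,-50.52, - 4, -7/6 , 18, 54.16,63, 73, 78,  79] 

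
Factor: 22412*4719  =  2^2*3^1*11^2*13^2*431^1 = 105762228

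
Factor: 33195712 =2^6*11^1*61^1*773^1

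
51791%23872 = 4047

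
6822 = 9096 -2274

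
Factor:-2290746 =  - 2^1*3^1*381791^1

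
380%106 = 62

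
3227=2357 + 870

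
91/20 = 4 +11/20 = 4.55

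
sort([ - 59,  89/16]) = [ - 59, 89/16 ]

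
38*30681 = 1165878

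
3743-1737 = 2006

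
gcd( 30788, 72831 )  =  1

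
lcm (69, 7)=483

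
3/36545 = 3/36545 = 0.00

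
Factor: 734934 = 2^1*3^1*122489^1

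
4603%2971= 1632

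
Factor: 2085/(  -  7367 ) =  -  15/53 = -3^1*5^1* 53^(-1 )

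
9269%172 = 153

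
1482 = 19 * 78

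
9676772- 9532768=144004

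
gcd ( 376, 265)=1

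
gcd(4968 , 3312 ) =1656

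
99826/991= 100 + 726/991 = 100.73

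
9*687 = 6183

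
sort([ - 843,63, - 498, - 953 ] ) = [ - 953,-843, - 498,63]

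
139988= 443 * 316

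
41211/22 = 1873 + 5/22= 1873.23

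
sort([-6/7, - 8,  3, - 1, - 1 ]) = [ - 8, - 1,- 1, - 6/7, 3 ]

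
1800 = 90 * 20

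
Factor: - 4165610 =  - 2^1*5^1*47^1* 8863^1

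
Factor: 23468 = 2^2*5867^1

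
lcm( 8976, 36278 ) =870672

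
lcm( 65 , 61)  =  3965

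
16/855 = 16/855 = 0.02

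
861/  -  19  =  -861/19 = -45.32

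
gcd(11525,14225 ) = 25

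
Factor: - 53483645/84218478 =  - 2^( - 1 )*3^( - 1)*5^1 *10696729^1*14036413^( - 1) 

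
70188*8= 561504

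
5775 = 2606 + 3169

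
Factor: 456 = 2^3*3^1*19^1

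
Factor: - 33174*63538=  - 2^2*3^2*19^1*97^1*31769^1 = - 2107809612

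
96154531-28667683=67486848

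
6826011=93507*73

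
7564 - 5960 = 1604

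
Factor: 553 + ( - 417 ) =2^3*17^1 = 136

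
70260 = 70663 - 403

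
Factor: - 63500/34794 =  - 31750/17397 = - 2^1*3^ ( - 2) *5^3* 127^1*1933^( - 1)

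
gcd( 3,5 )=1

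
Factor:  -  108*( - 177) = 19116 = 2^2 * 3^4*59^1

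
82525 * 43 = 3548575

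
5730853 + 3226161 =8957014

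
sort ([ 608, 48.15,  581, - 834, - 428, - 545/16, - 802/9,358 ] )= [  -  834,-428,-802/9, - 545/16, 48.15, 358,581, 608 ]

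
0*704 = 0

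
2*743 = 1486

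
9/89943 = 3/29981 = 0.00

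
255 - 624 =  - 369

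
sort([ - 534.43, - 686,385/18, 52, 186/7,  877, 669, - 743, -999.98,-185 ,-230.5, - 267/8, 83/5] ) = [ - 999.98, - 743,  -  686, -534.43, - 230.5, - 185, - 267/8, 83/5, 385/18, 186/7, 52 , 669,  877] 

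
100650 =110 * 915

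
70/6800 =7/680 = 0.01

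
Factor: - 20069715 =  - 3^1  *5^1*1337981^1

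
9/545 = 9/545 = 0.02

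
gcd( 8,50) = 2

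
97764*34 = 3323976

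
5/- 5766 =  - 1 + 5761/5766 = -0.00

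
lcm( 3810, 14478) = 72390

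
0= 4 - 4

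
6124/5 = 1224 + 4/5= 1224.80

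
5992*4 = 23968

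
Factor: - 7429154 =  - 2^1  *449^1 * 8273^1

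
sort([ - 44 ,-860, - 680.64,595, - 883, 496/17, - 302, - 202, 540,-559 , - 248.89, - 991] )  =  [ - 991, - 883,  -  860, - 680.64, - 559, - 302, - 248.89, -202,-44, 496/17, 540 , 595]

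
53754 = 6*8959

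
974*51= 49674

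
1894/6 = 947/3 = 315.67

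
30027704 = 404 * 74326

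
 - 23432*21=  - 492072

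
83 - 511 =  - 428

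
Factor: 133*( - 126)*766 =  - 12836628 = - 2^2*3^2 * 7^2 * 19^1*383^1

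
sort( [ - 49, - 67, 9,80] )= [ - 67, - 49,  9, 80] 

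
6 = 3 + 3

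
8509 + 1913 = 10422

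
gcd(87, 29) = 29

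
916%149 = 22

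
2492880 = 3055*816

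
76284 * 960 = 73232640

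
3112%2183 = 929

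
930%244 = 198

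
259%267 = 259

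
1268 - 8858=  -  7590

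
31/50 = 31/50 =0.62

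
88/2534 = 44/1267=0.03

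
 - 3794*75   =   - 284550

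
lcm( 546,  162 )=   14742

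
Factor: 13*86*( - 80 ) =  - 89440  =  - 2^5*5^1 * 13^1*43^1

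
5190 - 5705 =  - 515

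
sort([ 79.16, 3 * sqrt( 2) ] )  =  [3*sqrt (2),79.16 ] 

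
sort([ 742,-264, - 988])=[-988, - 264, 742]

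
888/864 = 1 + 1/36 = 1.03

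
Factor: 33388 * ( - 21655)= -2^2 *5^1 * 17^1*61^1*71^1*491^1 = - 723017140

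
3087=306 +2781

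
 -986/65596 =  - 493/32798 = -  0.02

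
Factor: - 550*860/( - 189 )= 2^3*3^( -3)*5^3*7^( - 1 ) * 11^1 * 43^1=473000/189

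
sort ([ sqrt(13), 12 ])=[sqrt(13 ),12] 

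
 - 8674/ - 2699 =8674/2699 = 3.21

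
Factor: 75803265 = 3^2*5^1*79^1*21323^1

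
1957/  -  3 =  - 1957/3 = - 652.33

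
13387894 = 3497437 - - 9890457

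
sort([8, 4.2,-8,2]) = [- 8, 2,4.2,8 ]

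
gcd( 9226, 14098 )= 14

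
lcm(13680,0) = 0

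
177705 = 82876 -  - 94829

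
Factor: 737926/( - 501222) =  - 368963/250611 = - 3^(  -  1)*7^1 *52709^1*83537^( - 1 )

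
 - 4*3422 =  - 13688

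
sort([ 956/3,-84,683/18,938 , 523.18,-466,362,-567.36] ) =[ - 567.36,-466,-84,683/18,956/3 , 362, 523.18,938]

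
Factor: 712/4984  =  7^( - 1) = 1/7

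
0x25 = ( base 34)13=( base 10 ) 37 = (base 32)15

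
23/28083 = 1/1221 =0.00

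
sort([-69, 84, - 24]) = [ - 69, -24,  84]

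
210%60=30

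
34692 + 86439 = 121131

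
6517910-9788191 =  - 3270281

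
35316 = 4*8829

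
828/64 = 207/16 = 12.94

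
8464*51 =431664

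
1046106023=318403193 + 727702830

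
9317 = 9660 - 343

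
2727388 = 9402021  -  6674633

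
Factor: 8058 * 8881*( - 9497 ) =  - 2^1*3^1*17^1*79^1*83^1*107^1*9497^1 = - 679634741706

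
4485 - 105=4380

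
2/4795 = 2/4795 = 0.00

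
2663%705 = 548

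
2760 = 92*30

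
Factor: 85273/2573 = 31^( - 1 )*83^( - 1)*269^1*317^1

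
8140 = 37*220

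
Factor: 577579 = 131^1*4409^1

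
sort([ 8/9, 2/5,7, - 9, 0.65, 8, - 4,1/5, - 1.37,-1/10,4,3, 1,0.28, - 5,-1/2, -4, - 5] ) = [-9 , - 5, - 5, - 4,-4,-1.37,  -  1/2, - 1/10, 1/5,0.28,2/5,0.65, 8/9,  1,  3,4,7,8 ]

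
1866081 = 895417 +970664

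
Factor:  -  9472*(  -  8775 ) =83116800 = 2^8*3^3*5^2 *13^1*37^1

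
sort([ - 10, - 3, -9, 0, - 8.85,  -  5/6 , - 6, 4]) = [ - 10, - 9, - 8.85, - 6, - 3, - 5/6, 0, 4]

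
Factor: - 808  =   - 2^3*101^1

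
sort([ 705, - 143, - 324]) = [  -  324, - 143, 705]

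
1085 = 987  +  98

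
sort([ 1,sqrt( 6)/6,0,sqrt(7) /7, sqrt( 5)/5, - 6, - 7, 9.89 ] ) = [  -  7, - 6,0,sqrt( 7 ) /7, sqrt( 6)/6, sqrt( 5)/5, 1,9.89 ]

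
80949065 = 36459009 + 44490056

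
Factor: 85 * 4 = 2^2 *5^1 * 17^1 = 340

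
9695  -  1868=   7827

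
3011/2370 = 3011/2370 = 1.27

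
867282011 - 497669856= 369612155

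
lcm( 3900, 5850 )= 11700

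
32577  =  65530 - 32953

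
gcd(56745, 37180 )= 65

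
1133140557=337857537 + 795283020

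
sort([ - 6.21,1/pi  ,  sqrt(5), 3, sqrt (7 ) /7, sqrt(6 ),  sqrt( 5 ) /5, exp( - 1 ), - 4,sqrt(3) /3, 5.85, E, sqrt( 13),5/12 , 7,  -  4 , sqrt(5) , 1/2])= [ - 6.21, - 4,- 4, 1/pi,exp( - 1), sqrt( 7 )/7, 5/12, sqrt(5 ) /5, 1/2, sqrt( 3 )/3, sqrt(5),sqrt( 5), sqrt (6), E, 3,sqrt(13 ), 5.85,7 ] 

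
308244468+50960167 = 359204635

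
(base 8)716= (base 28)ge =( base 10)462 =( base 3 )122010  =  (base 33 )e0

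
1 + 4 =5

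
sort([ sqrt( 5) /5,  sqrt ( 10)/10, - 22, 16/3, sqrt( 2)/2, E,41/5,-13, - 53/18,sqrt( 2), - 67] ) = [ - 67,-22,-13,-53/18, sqrt( 10)/10, sqrt(5 )/5,sqrt( 2 ) /2, sqrt( 2 ),E,16/3 , 41/5 ] 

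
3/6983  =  3/6983 = 0.00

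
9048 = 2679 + 6369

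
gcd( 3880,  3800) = 40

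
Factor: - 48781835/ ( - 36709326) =2^( - 1) * 3^( - 2)*5^1*19^1*107^1*4799^1*2039407^(-1)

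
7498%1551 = 1294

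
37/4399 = 37/4399 = 0.01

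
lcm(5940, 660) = 5940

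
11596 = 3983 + 7613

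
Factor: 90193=19^1*47^1*101^1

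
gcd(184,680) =8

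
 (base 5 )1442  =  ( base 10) 247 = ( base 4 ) 3313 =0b11110111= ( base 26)9D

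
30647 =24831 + 5816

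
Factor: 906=2^1*3^1*151^1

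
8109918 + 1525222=9635140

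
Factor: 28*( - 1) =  - 2^2 *7^1 = - 28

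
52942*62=3282404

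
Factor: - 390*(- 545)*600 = 127530000  =  2^4*3^2*5^4*13^1*109^1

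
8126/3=8126/3= 2708.67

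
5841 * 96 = 560736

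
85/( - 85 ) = -1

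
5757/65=88 + 37/65 = 88.57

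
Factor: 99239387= 13^1* 17^1*271^1*1657^1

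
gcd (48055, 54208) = 7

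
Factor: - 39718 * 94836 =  - 2^3 * 3^1*7^2  *1129^1 * 2837^1 = - 3766696248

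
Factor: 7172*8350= 2^3*5^2*11^1*163^1*167^1  =  59886200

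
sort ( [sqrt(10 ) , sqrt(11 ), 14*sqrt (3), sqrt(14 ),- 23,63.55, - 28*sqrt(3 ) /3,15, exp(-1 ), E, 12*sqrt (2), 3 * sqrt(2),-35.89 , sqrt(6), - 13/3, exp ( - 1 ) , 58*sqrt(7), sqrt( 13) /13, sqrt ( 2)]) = [  -  35.89, - 23, - 28*sqrt( 3 ) /3, - 13/3,sqrt( 13 )/13, exp( - 1 ),exp(-1 ),  sqrt(2 ), sqrt(6 ),  E,sqrt(10 ), sqrt( 11 ) , sqrt( 14 ),  3*sqrt(2), 15,12*sqrt (2 ), 14 * sqrt(3 ),  63.55,58*sqrt(7) ] 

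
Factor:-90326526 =-2^1 * 3^1 *41^1 *367181^1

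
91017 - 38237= 52780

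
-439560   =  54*(-8140 ) 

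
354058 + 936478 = 1290536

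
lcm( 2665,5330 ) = 5330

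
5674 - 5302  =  372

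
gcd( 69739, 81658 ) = 1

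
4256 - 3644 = 612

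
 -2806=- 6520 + 3714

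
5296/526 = 10 + 18/263 = 10.07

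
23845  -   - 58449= 82294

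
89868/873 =29956/291 = 102.94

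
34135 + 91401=125536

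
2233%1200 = 1033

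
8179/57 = 8179/57 = 143.49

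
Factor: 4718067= 3^1*1572689^1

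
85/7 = 12+1/7 = 12.14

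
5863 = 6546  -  683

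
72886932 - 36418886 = 36468046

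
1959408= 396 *4948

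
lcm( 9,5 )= 45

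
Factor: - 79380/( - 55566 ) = 10/7 = 2^1 * 5^1 *7^( - 1) 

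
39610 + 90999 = 130609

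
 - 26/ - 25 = 1 + 1/25 = 1.04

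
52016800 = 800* 65021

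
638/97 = 638/97= 6.58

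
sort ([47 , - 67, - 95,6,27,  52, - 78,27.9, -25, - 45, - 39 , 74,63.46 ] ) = [ - 95, - 78, - 67, - 45, - 39, - 25,6, 27, 27.9,47, 52,  63.46,74 ] 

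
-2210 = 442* ( - 5 )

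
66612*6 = 399672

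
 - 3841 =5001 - 8842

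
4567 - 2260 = 2307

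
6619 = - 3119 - -9738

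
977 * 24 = 23448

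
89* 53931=4799859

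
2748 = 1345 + 1403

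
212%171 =41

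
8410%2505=895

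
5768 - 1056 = 4712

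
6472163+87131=6559294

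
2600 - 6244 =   -  3644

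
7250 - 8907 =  - 1657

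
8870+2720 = 11590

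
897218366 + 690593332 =1587811698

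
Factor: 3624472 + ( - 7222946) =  - 3598474 = - 2^1*11^1*163567^1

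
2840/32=88 + 3/4 = 88.75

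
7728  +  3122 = 10850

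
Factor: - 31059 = - 3^2*7^1 *17^1*29^1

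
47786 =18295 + 29491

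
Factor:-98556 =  - 2^2*3^1*43^1*191^1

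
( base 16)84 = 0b10000100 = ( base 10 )132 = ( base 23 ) 5h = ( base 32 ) 44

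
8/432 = 1/54 = 0.02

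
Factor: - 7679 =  -7^1 * 1097^1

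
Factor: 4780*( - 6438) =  - 2^3*3^1*5^1 *29^1*37^1*239^1 = -  30773640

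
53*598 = 31694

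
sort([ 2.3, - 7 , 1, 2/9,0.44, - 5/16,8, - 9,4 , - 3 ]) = [-9, - 7, - 3, - 5/16,2/9,0.44,  1,2.3, 4,  8]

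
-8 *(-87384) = 699072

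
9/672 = 3/224 = 0.01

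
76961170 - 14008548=62952622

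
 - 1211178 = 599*( - 2022) 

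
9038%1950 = 1238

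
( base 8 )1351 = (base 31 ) o1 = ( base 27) 10G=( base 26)12H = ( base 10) 745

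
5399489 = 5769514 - 370025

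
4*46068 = 184272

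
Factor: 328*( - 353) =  - 2^3*41^1*353^1 = - 115784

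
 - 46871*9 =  - 421839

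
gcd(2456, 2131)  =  1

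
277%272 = 5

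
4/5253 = 4/5253 = 0.00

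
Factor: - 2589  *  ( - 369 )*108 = 103176828 = 2^2 * 3^6*41^1*863^1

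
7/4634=1/662= 0.00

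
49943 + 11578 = 61521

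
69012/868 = 17253/217 = 79.51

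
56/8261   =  56/8261 = 0.01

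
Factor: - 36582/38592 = -91/96 = - 2^( - 5)* 3^( - 1)*7^1* 13^1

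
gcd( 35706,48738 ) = 6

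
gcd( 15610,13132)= 14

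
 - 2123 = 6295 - 8418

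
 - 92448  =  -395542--303094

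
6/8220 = 1/1370 =0.00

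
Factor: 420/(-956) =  - 3^1*5^1*7^1*239^( - 1)= -105/239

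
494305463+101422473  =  595727936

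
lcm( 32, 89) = 2848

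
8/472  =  1/59 = 0.02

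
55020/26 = 2116+2/13 = 2116.15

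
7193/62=7193/62 = 116.02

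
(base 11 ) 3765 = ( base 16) 132F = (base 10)4911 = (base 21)b2i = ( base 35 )40B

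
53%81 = 53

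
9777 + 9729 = 19506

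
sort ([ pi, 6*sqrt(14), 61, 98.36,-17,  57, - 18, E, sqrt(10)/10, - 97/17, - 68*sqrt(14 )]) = [-68*sqrt( 14 ), - 18, - 17,-97/17, sqrt(10 )/10, E,pi, 6*sqrt(14),57,  61,98.36]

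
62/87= 62/87 = 0.71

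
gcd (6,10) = 2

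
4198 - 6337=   -  2139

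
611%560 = 51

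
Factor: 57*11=627 = 3^1*11^1*19^1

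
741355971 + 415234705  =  1156590676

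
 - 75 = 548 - 623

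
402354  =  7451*54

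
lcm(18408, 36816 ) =36816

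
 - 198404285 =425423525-623827810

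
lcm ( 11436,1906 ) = 11436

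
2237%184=29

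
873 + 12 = 885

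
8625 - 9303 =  - 678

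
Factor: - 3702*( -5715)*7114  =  2^2*3^3*5^1* 127^1*617^1*3557^1 = 150510400020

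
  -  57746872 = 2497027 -60243899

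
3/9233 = 3/9233 = 0.00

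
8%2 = 0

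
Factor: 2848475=5^2*7^1 * 41^1  *397^1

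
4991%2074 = 843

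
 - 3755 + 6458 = 2703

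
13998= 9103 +4895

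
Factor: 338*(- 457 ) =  - 154466 = -2^1 * 13^2*457^1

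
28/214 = 14/107 =0.13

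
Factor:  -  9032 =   -  2^3 *1129^1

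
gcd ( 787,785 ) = 1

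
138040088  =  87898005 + 50142083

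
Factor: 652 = 2^2*163^1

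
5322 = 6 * 887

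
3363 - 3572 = -209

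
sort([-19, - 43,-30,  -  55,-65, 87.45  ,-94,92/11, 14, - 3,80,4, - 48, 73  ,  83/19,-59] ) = [ - 94,-65,  -  59, - 55, - 48, -43, - 30, - 19,-3, 4, 83/19,92/11,  14  ,  73, 80, 87.45 ] 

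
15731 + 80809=96540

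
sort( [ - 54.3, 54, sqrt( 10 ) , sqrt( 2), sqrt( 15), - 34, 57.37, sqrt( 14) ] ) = [- 54.3, - 34, sqrt(2), sqrt( 10), sqrt( 14 ),sqrt(15), 54, 57.37] 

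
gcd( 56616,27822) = 6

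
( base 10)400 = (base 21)j1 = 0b110010000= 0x190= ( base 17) 169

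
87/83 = 1 + 4/83=1.05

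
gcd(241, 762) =1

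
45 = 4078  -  4033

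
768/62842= 384/31421 = 0.01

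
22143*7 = 155001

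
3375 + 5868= 9243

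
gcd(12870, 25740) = 12870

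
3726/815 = 4 + 466/815 = 4.57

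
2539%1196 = 147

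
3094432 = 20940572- 17846140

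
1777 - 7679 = - 5902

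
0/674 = 0 = 0.00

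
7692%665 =377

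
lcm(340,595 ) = 2380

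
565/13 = 43+6/13= 43.46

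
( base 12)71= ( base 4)1111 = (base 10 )85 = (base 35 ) 2F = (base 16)55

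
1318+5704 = 7022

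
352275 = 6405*55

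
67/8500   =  67/8500  =  0.01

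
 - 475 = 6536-7011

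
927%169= 82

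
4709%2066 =577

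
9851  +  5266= 15117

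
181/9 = 181/9 = 20.11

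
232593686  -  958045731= - 725452045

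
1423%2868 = 1423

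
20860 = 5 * 4172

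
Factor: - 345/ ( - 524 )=2^(- 2)*3^1*5^1*23^1*131^ ( - 1)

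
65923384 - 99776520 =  - 33853136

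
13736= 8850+4886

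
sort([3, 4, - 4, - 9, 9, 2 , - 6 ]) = [ - 9, - 6, - 4, 2, 3,  4,9] 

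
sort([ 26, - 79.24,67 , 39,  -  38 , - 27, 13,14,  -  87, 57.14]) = [ - 87, - 79.24, - 38,-27,13 , 14 , 26, 39, 57.14, 67]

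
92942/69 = 1346 + 68/69 = 1346.99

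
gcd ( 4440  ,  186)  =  6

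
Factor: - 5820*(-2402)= 2^3*3^1 * 5^1*97^1*1201^1 = 13979640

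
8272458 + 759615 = 9032073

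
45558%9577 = 7250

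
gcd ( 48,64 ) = 16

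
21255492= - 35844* ( - 593)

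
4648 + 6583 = 11231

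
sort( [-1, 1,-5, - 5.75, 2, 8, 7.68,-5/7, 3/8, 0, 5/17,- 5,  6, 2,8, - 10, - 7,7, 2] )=[ - 10,-7, - 5.75, -5,  -  5,-1, - 5/7, 0,5/17, 3/8 , 1,2, 2, 2,6, 7 , 7.68, 8 , 8] 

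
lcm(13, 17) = 221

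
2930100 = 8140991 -5210891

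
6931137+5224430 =12155567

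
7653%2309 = 726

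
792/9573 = 264/3191=0.08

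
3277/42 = 3277/42 = 78.02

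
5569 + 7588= 13157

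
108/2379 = 36/793= 0.05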